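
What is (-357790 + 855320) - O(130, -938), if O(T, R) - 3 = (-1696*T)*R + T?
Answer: -206312843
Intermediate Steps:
O(T, R) = 3 + T - 1696*R*T (O(T, R) = 3 + ((-1696*T)*R + T) = 3 + (-1696*R*T + T) = 3 + (T - 1696*R*T) = 3 + T - 1696*R*T)
(-357790 + 855320) - O(130, -938) = (-357790 + 855320) - (3 + 130 - 1696*(-938)*130) = 497530 - (3 + 130 + 206810240) = 497530 - 1*206810373 = 497530 - 206810373 = -206312843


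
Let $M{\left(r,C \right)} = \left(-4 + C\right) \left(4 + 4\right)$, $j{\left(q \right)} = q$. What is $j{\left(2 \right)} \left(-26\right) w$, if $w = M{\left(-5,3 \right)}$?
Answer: $416$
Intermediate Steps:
$M{\left(r,C \right)} = -32 + 8 C$ ($M{\left(r,C \right)} = \left(-4 + C\right) 8 = -32 + 8 C$)
$w = -8$ ($w = -32 + 8 \cdot 3 = -32 + 24 = -8$)
$j{\left(2 \right)} \left(-26\right) w = 2 \left(-26\right) \left(-8\right) = \left(-52\right) \left(-8\right) = 416$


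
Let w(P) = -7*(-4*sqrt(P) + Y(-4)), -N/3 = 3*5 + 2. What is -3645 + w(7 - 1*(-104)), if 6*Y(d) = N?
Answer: -7171/2 + 28*sqrt(111) ≈ -3290.5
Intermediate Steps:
N = -51 (N = -3*(3*5 + 2) = -3*(15 + 2) = -3*17 = -51)
Y(d) = -17/2 (Y(d) = (1/6)*(-51) = -17/2)
w(P) = 119/2 + 28*sqrt(P) (w(P) = -7*(-4*sqrt(P) - 17/2) = -7*(-17/2 - 4*sqrt(P)) = 119/2 + 28*sqrt(P))
-3645 + w(7 - 1*(-104)) = -3645 + (119/2 + 28*sqrt(7 - 1*(-104))) = -3645 + (119/2 + 28*sqrt(7 + 104)) = -3645 + (119/2 + 28*sqrt(111)) = -7171/2 + 28*sqrt(111)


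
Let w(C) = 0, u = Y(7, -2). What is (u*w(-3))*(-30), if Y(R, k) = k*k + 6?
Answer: 0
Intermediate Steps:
Y(R, k) = 6 + k² (Y(R, k) = k² + 6 = 6 + k²)
u = 10 (u = 6 + (-2)² = 6 + 4 = 10)
(u*w(-3))*(-30) = (10*0)*(-30) = 0*(-30) = 0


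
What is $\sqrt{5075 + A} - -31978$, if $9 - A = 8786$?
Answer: $31978 + i \sqrt{3702} \approx 31978.0 + 60.844 i$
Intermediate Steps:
$A = -8777$ ($A = 9 - 8786 = -8777$)
$\sqrt{5075 + A} - -31978 = \sqrt{5075 - 8777} - -31978 = \sqrt{-3702} + 31978 = i \sqrt{3702} + 31978 = 31978 + i \sqrt{3702}$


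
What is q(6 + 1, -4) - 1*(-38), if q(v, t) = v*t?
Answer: 10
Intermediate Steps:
q(v, t) = t*v
q(6 + 1, -4) - 1*(-38) = -4*(6 + 1) - 1*(-38) = -4*7 + 38 = -28 + 38 = 10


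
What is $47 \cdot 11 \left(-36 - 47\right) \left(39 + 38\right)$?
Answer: $-3304147$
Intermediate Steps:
$47 \cdot 11 \left(-36 - 47\right) \left(39 + 38\right) = 517 \left(\left(-83\right) 77\right) = 517 \left(-6391\right) = -3304147$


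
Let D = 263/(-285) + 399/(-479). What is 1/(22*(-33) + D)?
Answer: -136515/99349582 ≈ -0.0013741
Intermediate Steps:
D = -239692/136515 (D = 263*(-1/285) + 399*(-1/479) = -263/285 - 399/479 = -239692/136515 ≈ -1.7558)
1/(22*(-33) + D) = 1/(22*(-33) - 239692/136515) = 1/(-726 - 239692/136515) = 1/(-99349582/136515) = -136515/99349582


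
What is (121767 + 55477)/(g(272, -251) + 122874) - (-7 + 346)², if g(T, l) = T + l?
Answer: -14123039051/122895 ≈ -1.1492e+5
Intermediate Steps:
(121767 + 55477)/(g(272, -251) + 122874) - (-7 + 346)² = (121767 + 55477)/((272 - 251) + 122874) - (-7 + 346)² = 177244/(21 + 122874) - 1*339² = 177244/122895 - 1*114921 = 177244*(1/122895) - 114921 = 177244/122895 - 114921 = -14123039051/122895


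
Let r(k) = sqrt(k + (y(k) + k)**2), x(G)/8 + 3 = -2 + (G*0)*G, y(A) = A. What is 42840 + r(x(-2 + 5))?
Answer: 42840 + 2*sqrt(1590) ≈ 42920.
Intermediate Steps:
x(G) = -40 (x(G) = -24 + 8*(-2 + (G*0)*G) = -24 + 8*(-2 + 0*G) = -24 + 8*(-2 + 0) = -24 + 8*(-2) = -24 - 16 = -40)
r(k) = sqrt(k + 4*k**2) (r(k) = sqrt(k + (k + k)**2) = sqrt(k + (2*k)**2) = sqrt(k + 4*k**2))
42840 + r(x(-2 + 5)) = 42840 + sqrt(-40*(1 + 4*(-40))) = 42840 + sqrt(-40*(1 - 160)) = 42840 + sqrt(-40*(-159)) = 42840 + sqrt(6360) = 42840 + 2*sqrt(1590)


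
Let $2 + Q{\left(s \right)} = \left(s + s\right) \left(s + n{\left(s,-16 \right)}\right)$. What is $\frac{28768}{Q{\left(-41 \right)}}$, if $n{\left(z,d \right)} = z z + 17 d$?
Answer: $- \frac{14384}{56089} \approx -0.25645$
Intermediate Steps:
$n{\left(z,d \right)} = z^{2} + 17 d$
$Q{\left(s \right)} = -2 + 2 s \left(-272 + s + s^{2}\right)$ ($Q{\left(s \right)} = -2 + \left(s + s\right) \left(s + \left(s^{2} + 17 \left(-16\right)\right)\right) = -2 + 2 s \left(s + \left(s^{2} - 272\right)\right) = -2 + 2 s \left(s + \left(-272 + s^{2}\right)\right) = -2 + 2 s \left(-272 + s + s^{2}\right)$)
$\frac{28768}{Q{\left(-41 \right)}} = \frac{28768}{-2 + 2 \left(-41\right)^{2} + 2 \left(-41\right) \left(-272 + \left(-41\right)^{2}\right)} = \frac{28768}{-2 + 2 \cdot 1681 + 2 \left(-41\right) \left(-272 + 1681\right)} = \frac{28768}{-2 + 3362 + 2 \left(-41\right) 1409} = \frac{28768}{-2 + 3362 - 115538} = \frac{28768}{-112178} = 28768 \left(- \frac{1}{112178}\right) = - \frac{14384}{56089}$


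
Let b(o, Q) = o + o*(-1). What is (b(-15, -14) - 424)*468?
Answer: -198432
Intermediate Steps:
b(o, Q) = 0 (b(o, Q) = o - o = 0)
(b(-15, -14) - 424)*468 = (0 - 424)*468 = -424*468 = -198432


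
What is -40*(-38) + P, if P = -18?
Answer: 1502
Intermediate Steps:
-40*(-38) + P = -40*(-38) - 18 = 1520 - 18 = 1502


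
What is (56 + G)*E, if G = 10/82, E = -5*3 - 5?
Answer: -46020/41 ≈ -1122.4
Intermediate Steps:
E = -20 (E = -15 - 5 = -20)
G = 5/41 (G = 10*(1/82) = 5/41 ≈ 0.12195)
(56 + G)*E = (56 + 5/41)*(-20) = (2301/41)*(-20) = -46020/41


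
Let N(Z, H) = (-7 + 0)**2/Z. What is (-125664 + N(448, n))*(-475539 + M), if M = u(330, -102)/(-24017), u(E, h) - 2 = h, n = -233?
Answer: 13121918317922401/219584 ≈ 5.9758e+10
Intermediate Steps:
u(E, h) = 2 + h
M = 100/24017 (M = (2 - 102)/(-24017) = -100*(-1/24017) = 100/24017 ≈ 0.0041637)
N(Z, H) = 49/Z (N(Z, H) = (-7)**2/Z = 49/Z)
(-125664 + N(448, n))*(-475539 + M) = (-125664 + 49/448)*(-475539 + 100/24017) = (-125664 + 49*(1/448))*(-11421020063/24017) = (-125664 + 7/64)*(-11421020063/24017) = -8042489/64*(-11421020063/24017) = 13121918317922401/219584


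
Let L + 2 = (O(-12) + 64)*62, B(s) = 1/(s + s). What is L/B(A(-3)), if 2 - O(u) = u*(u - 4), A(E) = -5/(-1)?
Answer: -78140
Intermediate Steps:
A(E) = 5 (A(E) = -1*(-5) = 5)
O(u) = 2 - u*(-4 + u) (O(u) = 2 - u*(u - 4) = 2 - u*(-4 + u))
B(s) = 1/(2*s)
L = -7814 (L = -2 + ((2 - 1*(-12)² + 4*(-12)) + 64)*62 = -2 + ((2 - 1*144 - 48) + 64)*62 = -2 + ((2 - 144 - 48) + 64)*62 = -2 + (-190 + 64)*62 = -2 - 126*62 = -2 - 7812 = -7814)
L/B(A(-3)) = -7814/((½)/5) = -7814/((½)*(⅕)) = -7814/⅒ = -7814*10 = -78140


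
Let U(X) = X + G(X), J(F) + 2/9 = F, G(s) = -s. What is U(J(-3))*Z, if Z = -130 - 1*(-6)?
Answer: 0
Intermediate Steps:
J(F) = -2/9 + F
U(X) = 0 (U(X) = X - X = 0)
Z = -124 (Z = -130 + 6 = -124)
U(J(-3))*Z = 0*(-124) = 0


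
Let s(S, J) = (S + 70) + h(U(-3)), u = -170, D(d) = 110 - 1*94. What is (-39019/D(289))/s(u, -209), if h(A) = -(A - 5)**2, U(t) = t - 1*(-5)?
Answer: 39019/1744 ≈ 22.373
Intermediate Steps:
U(t) = 5 + t (U(t) = t + 5 = 5 + t)
D(d) = 16 (D(d) = 110 - 94 = 16)
h(A) = -(-5 + A)**2
s(S, J) = 61 + S (s(S, J) = (S + 70) - (-5 + (5 - 3))**2 = (70 + S) - (-5 + 2)**2 = (70 + S) - 1*(-3)**2 = (70 + S) - 1*9 = (70 + S) - 9 = 61 + S)
(-39019/D(289))/s(u, -209) = (-39019/16)/(61 - 170) = -39019*1/16/(-109) = -39019/16*(-1/109) = 39019/1744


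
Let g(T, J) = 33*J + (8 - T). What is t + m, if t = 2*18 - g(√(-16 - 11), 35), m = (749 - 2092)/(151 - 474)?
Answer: -21334/19 + 3*I*√3 ≈ -1122.8 + 5.1962*I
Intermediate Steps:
m = 79/19 (m = -1343/(-323) = -1343*(-1/323) = 79/19 ≈ 4.1579)
g(T, J) = 8 - T + 33*J
t = -1127 + 3*I*√3 (t = 2*18 - (8 - √(-16 - 11) + 33*35) = 36 - (8 - √(-27) + 1155) = 36 - (8 - 3*I*√3 + 1155) = 36 - (1163 - 3*I*√3) = 36 + (-1163 + 3*I*√3) = -1127 + 3*I*√3 ≈ -1127.0 + 5.1962*I)
t + m = (-1127 + 3*I*√3) + 79/19 = -21334/19 + 3*I*√3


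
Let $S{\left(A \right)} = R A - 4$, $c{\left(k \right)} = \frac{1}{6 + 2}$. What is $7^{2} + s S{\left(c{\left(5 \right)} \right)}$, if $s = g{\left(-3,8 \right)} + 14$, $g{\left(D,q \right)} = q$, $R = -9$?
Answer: $- \frac{255}{4} \approx -63.75$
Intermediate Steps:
$c{\left(k \right)} = \frac{1}{8}$
$s = 22$ ($s = 8 + 14 = 22$)
$S{\left(A \right)} = -4 - 9 A$ ($S{\left(A \right)} = - 9 A - 4 = -4 - 9 A$)
$7^{2} + s S{\left(c{\left(5 \right)} \right)} = 7^{2} + 22 \left(-4 - \frac{9}{8}\right) = 49 + 22 \left(-4 - \frac{9}{8}\right) = 49 + 22 \left(- \frac{41}{8}\right) = 49 - \frac{451}{4} = - \frac{255}{4}$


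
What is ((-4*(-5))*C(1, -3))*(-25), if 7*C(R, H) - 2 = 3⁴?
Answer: -41500/7 ≈ -5928.6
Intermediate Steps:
C(R, H) = 83/7 (C(R, H) = 2/7 + (⅐)*3⁴ = 2/7 + (⅐)*81 = 2/7 + 81/7 = 83/7)
((-4*(-5))*C(1, -3))*(-25) = (-4*(-5)*(83/7))*(-25) = (20*(83/7))*(-25) = (1660/7)*(-25) = -41500/7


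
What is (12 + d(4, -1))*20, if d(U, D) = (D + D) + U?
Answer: 280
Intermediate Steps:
d(U, D) = U + 2*D (d(U, D) = 2*D + U = U + 2*D)
(12 + d(4, -1))*20 = (12 + (4 + 2*(-1)))*20 = (12 + (4 - 2))*20 = (12 + 2)*20 = 14*20 = 280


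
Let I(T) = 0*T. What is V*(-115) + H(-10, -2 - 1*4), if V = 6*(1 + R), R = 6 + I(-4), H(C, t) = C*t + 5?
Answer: -4765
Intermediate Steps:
I(T) = 0
H(C, t) = 5 + C*t
R = 6 (R = 6 + 0 = 6)
V = 42 (V = 6*(1 + 6) = 6*7 = 42)
V*(-115) + H(-10, -2 - 1*4) = 42*(-115) + (5 - 10*(-2 - 1*4)) = -4830 + (5 - 10*(-2 - 4)) = -4830 + (5 - 10*(-6)) = -4830 + (5 + 60) = -4830 + 65 = -4765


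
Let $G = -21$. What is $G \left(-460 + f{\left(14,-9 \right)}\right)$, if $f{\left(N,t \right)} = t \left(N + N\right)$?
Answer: $14952$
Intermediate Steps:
$f{\left(N,t \right)} = 2 N t$ ($f{\left(N,t \right)} = t 2 N = 2 N t$)
$G \left(-460 + f{\left(14,-9 \right)}\right) = - 21 \left(-460 + 2 \cdot 14 \left(-9\right)\right) = - 21 \left(-460 - 252\right) = \left(-21\right) \left(-712\right) = 14952$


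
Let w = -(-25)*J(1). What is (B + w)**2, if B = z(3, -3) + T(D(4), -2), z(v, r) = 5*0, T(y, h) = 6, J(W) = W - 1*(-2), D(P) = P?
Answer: 6561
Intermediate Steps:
J(W) = 2 + W (J(W) = W + 2 = 2 + W)
w = 75 (w = -(-25)*(2 + 1) = -(-25)*3 = -5*(-15) = 75)
z(v, r) = 0
B = 6 (B = 0 + 6 = 6)
(B + w)**2 = (6 + 75)**2 = 81**2 = 6561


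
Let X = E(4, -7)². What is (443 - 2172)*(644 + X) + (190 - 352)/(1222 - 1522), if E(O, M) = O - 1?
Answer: -56451823/50 ≈ -1.1290e+6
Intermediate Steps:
E(O, M) = -1 + O
X = 9 (X = (-1 + 4)² = 3² = 9)
(443 - 2172)*(644 + X) + (190 - 352)/(1222 - 1522) = (443 - 2172)*(644 + 9) + (190 - 352)/(1222 - 1522) = -1729*653 - 162/(-300) = -1129037 - 162*(-1/300) = -1129037 + 27/50 = -56451823/50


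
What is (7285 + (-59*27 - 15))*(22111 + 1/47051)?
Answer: 5906036646174/47051 ≈ 1.2552e+8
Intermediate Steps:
(7285 + (-59*27 - 15))*(22111 + 1/47051) = (7285 + (-1593 - 15))*(22111 + 1/47051) = (7285 - 1608)*(1040344662/47051) = 5677*(1040344662/47051) = 5906036646174/47051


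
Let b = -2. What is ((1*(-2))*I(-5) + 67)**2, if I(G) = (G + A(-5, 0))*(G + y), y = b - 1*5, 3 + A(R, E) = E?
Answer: 15625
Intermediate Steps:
A(R, E) = -3 + E
y = -7 (y = -2 - 1*5 = -2 - 5 = -7)
I(G) = (-7 + G)*(-3 + G) (I(G) = (G + (-3 + 0))*(G - 7) = (G - 3)*(-7 + G) = (-3 + G)*(-7 + G) = (-7 + G)*(-3 + G))
((1*(-2))*I(-5) + 67)**2 = ((1*(-2))*(21 + (-5)**2 - 10*(-5)) + 67)**2 = (-2*(21 + 25 + 50) + 67)**2 = (-2*96 + 67)**2 = (-192 + 67)**2 = (-125)**2 = 15625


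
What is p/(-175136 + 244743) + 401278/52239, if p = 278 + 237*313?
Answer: 31821421447/3636200073 ≈ 8.7513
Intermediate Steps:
p = 74459 (p = 278 + 74181 = 74459)
p/(-175136 + 244743) + 401278/52239 = 74459/(-175136 + 244743) + 401278/52239 = 74459/69607 + 401278*(1/52239) = 74459*(1/69607) + 401278/52239 = 74459/69607 + 401278/52239 = 31821421447/3636200073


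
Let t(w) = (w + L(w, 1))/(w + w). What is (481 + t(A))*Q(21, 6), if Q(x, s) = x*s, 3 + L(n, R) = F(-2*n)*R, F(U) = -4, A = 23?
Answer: 1394946/23 ≈ 60650.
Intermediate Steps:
L(n, R) = -3 - 4*R
t(w) = (-7 + w)/(2*w) (t(w) = (w + (-3 - 4*1))/(w + w) = (w + (-3 - 4))/((2*w)) = (w - 7)*(1/(2*w)) = (-7 + w)*(1/(2*w)) = (-7 + w)/(2*w))
Q(x, s) = s*x
(481 + t(A))*Q(21, 6) = (481 + (½)*(-7 + 23)/23)*(6*21) = (481 + (½)*(1/23)*16)*126 = (481 + 8/23)*126 = (11071/23)*126 = 1394946/23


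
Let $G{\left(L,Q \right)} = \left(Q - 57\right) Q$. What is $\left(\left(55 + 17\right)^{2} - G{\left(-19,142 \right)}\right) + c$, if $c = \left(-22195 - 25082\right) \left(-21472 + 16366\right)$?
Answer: $241389476$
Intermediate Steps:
$G{\left(L,Q \right)} = Q \left(-57 + Q\right)$ ($G{\left(L,Q \right)} = \left(-57 + Q\right) Q = Q \left(-57 + Q\right)$)
$c = 241396362$ ($c = \left(-47277\right) \left(-5106\right) = 241396362$)
$\left(\left(55 + 17\right)^{2} - G{\left(-19,142 \right)}\right) + c = \left(\left(55 + 17\right)^{2} - 142 \left(-57 + 142\right)\right) + 241396362 = \left(72^{2} - 142 \cdot 85\right) + 241396362 = \left(5184 - 12070\right) + 241396362 = -6886 + 241396362 = 241389476$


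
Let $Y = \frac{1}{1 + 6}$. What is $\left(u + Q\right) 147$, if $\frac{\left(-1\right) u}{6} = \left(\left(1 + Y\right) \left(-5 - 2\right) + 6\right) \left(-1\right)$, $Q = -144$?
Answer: $-22932$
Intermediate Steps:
$Y = \frac{1}{7} \approx 0.14286$
$u = -12$ ($u = - 6 \left(\left(1 + \frac{1}{7}\right) \left(-5 - 2\right) + 6\right) \left(-1\right) = - 6 \left(\frac{8}{7} \left(-7\right) + 6\right) \left(-1\right) = - 6 \left(-8 + 6\right) \left(-1\right) = - 6 \left(\left(-2\right) \left(-1\right)\right) = \left(-6\right) 2 = -12$)
$\left(u + Q\right) 147 = \left(-12 - 144\right) 147 = \left(-156\right) 147 = -22932$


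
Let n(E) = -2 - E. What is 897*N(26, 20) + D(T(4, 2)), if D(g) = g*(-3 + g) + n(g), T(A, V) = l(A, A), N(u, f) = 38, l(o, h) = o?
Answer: 34084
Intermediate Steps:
T(A, V) = A
D(g) = -2 - g + g*(-3 + g) (D(g) = g*(-3 + g) + (-2 - g) = -2 - g + g*(-3 + g))
897*N(26, 20) + D(T(4, 2)) = 897*38 + (-2 + 4² - 4*4) = 34086 + (-2 + 16 - 16) = 34086 - 2 = 34084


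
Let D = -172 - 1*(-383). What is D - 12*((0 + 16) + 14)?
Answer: -149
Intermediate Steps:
D = 211 (D = -172 + 383 = 211)
D - 12*((0 + 16) + 14) = 211 - 12*((0 + 16) + 14) = 211 - 12*(16 + 14) = 211 - 12*30 = 211 - 360 = -149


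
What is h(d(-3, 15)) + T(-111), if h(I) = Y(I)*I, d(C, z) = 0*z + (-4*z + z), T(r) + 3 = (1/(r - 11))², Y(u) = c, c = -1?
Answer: 625129/14884 ≈ 42.000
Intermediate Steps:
Y(u) = -1
T(r) = -3 + (-11 + r)⁻² (T(r) = -3 + (1/(r - 11))² = -3 + (1/(-11 + r))² = -3 + (-11 + r)⁻²)
d(C, z) = -3*z (d(C, z) = 0 - 3*z = -3*z)
h(I) = -I
h(d(-3, 15)) + T(-111) = -(-3)*15 + (-3 + (-11 - 111)⁻²) = -1*(-45) + (-3 + (-122)⁻²) = 45 + (-3 + 1/14884) = 45 - 44651/14884 = 625129/14884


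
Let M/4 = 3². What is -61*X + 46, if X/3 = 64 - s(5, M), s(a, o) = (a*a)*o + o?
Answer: 159622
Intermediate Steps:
M = 36 (M = 4*3² = 4*9 = 36)
s(a, o) = o + o*a² (s(a, o) = a²*o + o = o*a² + o = o + o*a²)
X = -2616 (X = 3*(64 - 36*(1 + 5²)) = 3*(64 - 36*(1 + 25)) = 3*(64 - 36*26) = 3*(64 - 1*936) = 3*(64 - 936) = 3*(-872) = -2616)
-61*X + 46 = -61*(-2616) + 46 = 159576 + 46 = 159622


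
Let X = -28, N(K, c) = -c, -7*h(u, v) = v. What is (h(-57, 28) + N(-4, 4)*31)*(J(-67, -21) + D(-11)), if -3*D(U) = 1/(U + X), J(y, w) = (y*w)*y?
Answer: 1411772416/117 ≈ 1.2066e+7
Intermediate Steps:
h(u, v) = -v/7
J(y, w) = w*y² (J(y, w) = (w*y)*y = w*y²)
D(U) = -1/(3*(-28 + U)) (D(U) = -1/(3*(U - 28)) = -1/(3*(-28 + U)))
(h(-57, 28) + N(-4, 4)*31)*(J(-67, -21) + D(-11)) = (-⅐*28 - 1*4*31)*(-21*(-67)² - 1/(-84 + 3*(-11))) = (-4 - 4*31)*(-21*4489 - 1/(-84 - 33)) = (-4 - 124)*(-94269 - 1/(-117)) = -128*(-94269 - 1*(-1/117)) = -128*(-94269 + 1/117) = -128*(-11029472/117) = 1411772416/117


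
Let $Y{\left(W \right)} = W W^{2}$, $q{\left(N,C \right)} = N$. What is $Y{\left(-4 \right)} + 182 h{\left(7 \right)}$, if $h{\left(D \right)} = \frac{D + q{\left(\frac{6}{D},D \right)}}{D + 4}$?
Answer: $66$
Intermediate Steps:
$Y{\left(W \right)} = W^{3}$
$h{\left(D \right)} = \frac{D + \frac{6}{D}}{4 + D}$ ($h{\left(D \right)} = \frac{D + \frac{6}{D}}{D + 4} = \frac{D + \frac{6}{D}}{4 + D}$)
$Y{\left(-4 \right)} + 182 h{\left(7 \right)} = \left(-4\right)^{3} + 182 \frac{6 + 7^{2}}{7 \left(4 + 7\right)} = -64 + 182 \frac{6 + 49}{7 \cdot 11} = -64 + 182 \cdot \frac{1}{7} \cdot \frac{1}{11} \cdot 55 = -64 + 182 \cdot \frac{5}{7} = -64 + 130 = 66$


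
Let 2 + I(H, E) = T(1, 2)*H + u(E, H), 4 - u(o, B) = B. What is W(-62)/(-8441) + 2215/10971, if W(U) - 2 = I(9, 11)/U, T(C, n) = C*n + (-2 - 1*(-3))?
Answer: 25175251/124817067 ≈ 0.20170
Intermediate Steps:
T(C, n) = 1 + C*n (T(C, n) = C*n + (-2 + 3) = C*n + 1 = 1 + C*n)
u(o, B) = 4 - B
I(H, E) = 2 + 2*H (I(H, E) = -2 + ((1 + 1*2)*H + (4 - H)) = -2 + ((1 + 2)*H + (4 - H)) = -2 + (3*H + (4 - H)) = -2 + (4 + 2*H) = 2 + 2*H)
W(U) = 2 + 20/U (W(U) = 2 + (2 + 2*9)/U = 2 + (2 + 18)/U = 2 + 20/U)
W(-62)/(-8441) + 2215/10971 = (2 + 20/(-62))/(-8441) + 2215/10971 = (2 + 20*(-1/62))*(-1/8441) + 2215*(1/10971) = (2 - 10/31)*(-1/8441) + 2215/10971 = (52/31)*(-1/8441) + 2215/10971 = -52/261671 + 2215/10971 = 25175251/124817067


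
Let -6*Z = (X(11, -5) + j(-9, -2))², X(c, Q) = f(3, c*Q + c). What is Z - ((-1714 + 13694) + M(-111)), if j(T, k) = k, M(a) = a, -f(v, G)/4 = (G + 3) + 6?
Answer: -15043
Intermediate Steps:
f(v, G) = -36 - 4*G (f(v, G) = -4*((G + 3) + 6) = -4*((3 + G) + 6) = -4*(9 + G) = -36 - 4*G)
X(c, Q) = -36 - 4*c - 4*Q*c (X(c, Q) = -36 - 4*(c*Q + c) = -36 - 4*(Q*c + c) = -36 - 4*(c + Q*c) = -36 + (-4*c - 4*Q*c) = -36 - 4*c - 4*Q*c)
Z = -3174 (Z = -((-36 - 4*11*(1 - 5)) - 2)²/6 = -((-36 - 4*11*(-4)) - 2)²/6 = -((-36 + 176) - 2)²/6 = -(140 - 2)²/6 = -⅙*138² = -⅙*19044 = -3174)
Z - ((-1714 + 13694) + M(-111)) = -3174 - ((-1714 + 13694) - 111) = -3174 - (11980 - 111) = -3174 - 1*11869 = -3174 - 11869 = -15043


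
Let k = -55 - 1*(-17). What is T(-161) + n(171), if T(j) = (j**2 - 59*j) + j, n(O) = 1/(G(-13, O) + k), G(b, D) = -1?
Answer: 1375100/39 ≈ 35259.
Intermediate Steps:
k = -38 (k = -55 + 17 = -38)
n(O) = -1/39 (n(O) = 1/(-1 - 38) = 1/(-39) = -1/39)
T(j) = j**2 - 58*j
T(-161) + n(171) = -161*(-58 - 161) - 1/39 = -161*(-219) - 1/39 = 35259 - 1/39 = 1375100/39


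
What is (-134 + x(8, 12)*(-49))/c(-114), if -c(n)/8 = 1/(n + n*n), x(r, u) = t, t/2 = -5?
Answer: -573249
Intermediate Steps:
t = -10 (t = 2*(-5) = -10)
x(r, u) = -10
c(n) = -8/(n + n²) (c(n) = -8/(n + n*n) = -8/(n + n²))
(-134 + x(8, 12)*(-49))/c(-114) = (-134 - 10*(-49))/((-8/(-114*(1 - 114)))) = (-134 + 490)/((-8*(-1/114)/(-113))) = 356/((-8*(-1/114)*(-1/113))) = 356/(-4/6441) = 356*(-6441/4) = -573249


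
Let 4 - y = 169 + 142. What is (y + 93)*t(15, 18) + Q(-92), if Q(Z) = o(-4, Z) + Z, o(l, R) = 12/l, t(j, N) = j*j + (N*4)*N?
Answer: -325589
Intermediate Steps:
t(j, N) = j**2 + 4*N**2 (t(j, N) = j**2 + (4*N)*N = j**2 + 4*N**2)
y = -307 (y = 4 - (169 + 142) = 4 - 1*311 = 4 - 311 = -307)
Q(Z) = -3 + Z (Q(Z) = 12/(-4) + Z = 12*(-1/4) + Z = -3 + Z)
(y + 93)*t(15, 18) + Q(-92) = (-307 + 93)*(15**2 + 4*18**2) + (-3 - 92) = -214*(225 + 4*324) - 95 = -214*(225 + 1296) - 95 = -214*1521 - 95 = -325494 - 95 = -325589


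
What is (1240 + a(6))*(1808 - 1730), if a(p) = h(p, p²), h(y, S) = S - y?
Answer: 99060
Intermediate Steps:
a(p) = p² - p
(1240 + a(6))*(1808 - 1730) = (1240 + 6*(-1 + 6))*(1808 - 1730) = (1240 + 6*5)*78 = (1240 + 30)*78 = 1270*78 = 99060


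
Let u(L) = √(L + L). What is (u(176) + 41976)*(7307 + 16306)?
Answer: 991179288 + 94452*√22 ≈ 9.9162e+8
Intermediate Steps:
u(L) = √2*√L (u(L) = √(2*L) = √2*√L)
(u(176) + 41976)*(7307 + 16306) = (√2*√176 + 41976)*(7307 + 16306) = (√2*(4*√11) + 41976)*23613 = (4*√22 + 41976)*23613 = (41976 + 4*√22)*23613 = 991179288 + 94452*√22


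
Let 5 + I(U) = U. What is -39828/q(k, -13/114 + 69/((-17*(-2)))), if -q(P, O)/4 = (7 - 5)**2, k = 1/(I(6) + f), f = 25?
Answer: 9957/4 ≈ 2489.3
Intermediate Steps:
I(U) = -5 + U
k = 1/26 (k = 1/((-5 + 6) + 25) = 1/(1 + 25) = 1/26 ≈ 0.038462)
q(P, O) = -16 (q(P, O) = -4*(7 - 5)**2 = -4*2**2 = -4*4 = -16)
-39828/q(k, -13/114 + 69/((-17*(-2)))) = -39828/(-16) = -39828*(-1/16) = 9957/4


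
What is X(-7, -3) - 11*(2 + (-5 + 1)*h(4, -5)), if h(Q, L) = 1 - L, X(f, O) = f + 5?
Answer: 240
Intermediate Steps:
X(f, O) = 5 + f
X(-7, -3) - 11*(2 + (-5 + 1)*h(4, -5)) = (5 - 7) - 11*(2 + (-5 + 1)*(1 - 1*(-5))) = -2 - 11*(2 - 4*(1 + 5)) = -2 - 11*(2 - 4*6) = -2 - 11*(2 - 24) = -2 - 11*(-22) = -2 + 242 = 240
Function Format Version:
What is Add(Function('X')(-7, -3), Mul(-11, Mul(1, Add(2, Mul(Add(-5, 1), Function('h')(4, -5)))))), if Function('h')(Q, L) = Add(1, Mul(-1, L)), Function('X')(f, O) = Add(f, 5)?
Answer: 240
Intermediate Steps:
Function('X')(f, O) = Add(5, f)
Add(Function('X')(-7, -3), Mul(-11, Mul(1, Add(2, Mul(Add(-5, 1), Function('h')(4, -5)))))) = Add(Add(5, -7), Mul(-11, Mul(1, Add(2, Mul(Add(-5, 1), Add(1, Mul(-1, -5))))))) = Add(-2, Mul(-11, Mul(1, Add(2, Mul(-4, Add(1, 5)))))) = Add(-2, Mul(-11, Mul(1, Add(2, Mul(-4, 6))))) = Add(-2, Mul(-11, Mul(1, Add(2, -24)))) = Add(-2, Mul(-11, Mul(1, -22))) = Add(-2, Mul(-11, -22)) = Add(-2, 242) = 240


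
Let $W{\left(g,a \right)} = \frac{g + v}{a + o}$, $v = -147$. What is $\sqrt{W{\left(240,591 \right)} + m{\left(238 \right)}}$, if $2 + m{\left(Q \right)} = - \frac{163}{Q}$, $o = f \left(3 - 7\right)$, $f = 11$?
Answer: $\frac{i \sqrt{42622766214}}{130186} \approx 1.5858 i$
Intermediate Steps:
$o = -44$ ($o = 11 \left(3 - 7\right) = 11 \left(-4\right) = -44$)
$m{\left(Q \right)} = -2 - \frac{163}{Q}$
$W{\left(g,a \right)} = \frac{-147 + g}{-44 + a}$ ($W{\left(g,a \right)} = \frac{g - 147}{a - 44} = \frac{-147 + g}{-44 + a}$)
$\sqrt{W{\left(240,591 \right)} + m{\left(238 \right)}} = \sqrt{\frac{-147 + 240}{-44 + 591} - \left(2 + \frac{163}{238}\right)} = \sqrt{\frac{1}{547} \cdot 93 - \frac{639}{238}} = \sqrt{\frac{93}{547} - \frac{639}{238}} = \sqrt{- \frac{327399}{130186}} = \frac{i \sqrt{42622766214}}{130186}$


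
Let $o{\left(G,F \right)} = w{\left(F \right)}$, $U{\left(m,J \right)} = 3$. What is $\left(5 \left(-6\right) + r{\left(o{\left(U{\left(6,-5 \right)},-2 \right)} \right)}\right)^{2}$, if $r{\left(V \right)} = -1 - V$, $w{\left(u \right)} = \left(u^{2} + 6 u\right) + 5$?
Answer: $784$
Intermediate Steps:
$w{\left(u \right)} = 5 + u^{2} + 6 u$
$o{\left(G,F \right)} = 5 + F^{2} + 6 F$
$\left(5 \left(-6\right) + r{\left(o{\left(U{\left(6,-5 \right)},-2 \right)} \right)}\right)^{2} = \left(5 \left(-6\right) - \left(10 - 12\right)\right)^{2} = \left(-30 - -2\right)^{2} = \left(-30 + \left(-1 + 3\right)\right)^{2} = \left(-30 + 2\right)^{2} = \left(-28\right)^{2} = 784$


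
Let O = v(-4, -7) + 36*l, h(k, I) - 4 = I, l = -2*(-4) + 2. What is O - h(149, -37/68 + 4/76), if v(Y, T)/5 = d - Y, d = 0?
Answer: 486427/1292 ≈ 376.49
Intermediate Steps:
l = 10 (l = 8 + 2 = 10)
h(k, I) = 4 + I
v(Y, T) = -5*Y (v(Y, T) = 5*(0 - Y) = 5*(-Y) = -5*Y)
O = 380 (O = -5*(-4) + 36*10 = 20 + 360 = 380)
O - h(149, -37/68 + 4/76) = 380 - (4 + (-37/68 + 4/76)) = 380 - (4 + (-37*1/68 + 4*(1/76))) = 380 - (4 + (-37/68 + 1/19)) = 380 - (4 - 635/1292) = 380 - 1*4533/1292 = 380 - 4533/1292 = 486427/1292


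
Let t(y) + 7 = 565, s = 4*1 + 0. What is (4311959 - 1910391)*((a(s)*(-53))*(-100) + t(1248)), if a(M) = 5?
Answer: 64981626944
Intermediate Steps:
s = 4 (s = 4 + 0 = 4)
t(y) = 558 (t(y) = -7 + 565 = 558)
(4311959 - 1910391)*((a(s)*(-53))*(-100) + t(1248)) = (4311959 - 1910391)*((5*(-53))*(-100) + 558) = 2401568*(-265*(-100) + 558) = 2401568*(26500 + 558) = 2401568*27058 = 64981626944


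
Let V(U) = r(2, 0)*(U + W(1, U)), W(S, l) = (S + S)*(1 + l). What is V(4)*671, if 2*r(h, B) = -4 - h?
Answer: -28182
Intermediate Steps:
W(S, l) = 2*S*(1 + l) (W(S, l) = (2*S)*(1 + l) = 2*S*(1 + l))
r(h, B) = -2 - h/2 (r(h, B) = (-4 - h)/2 = -2 - h/2)
V(U) = -6 - 9*U (V(U) = (-2 - ½*2)*(U + 2*1*(1 + U)) = (-2 - 1)*(U + (2 + 2*U)) = -3*(2 + 3*U) = -6 - 9*U)
V(4)*671 = (-6 - 9*4)*671 = (-6 - 36)*671 = -42*671 = -28182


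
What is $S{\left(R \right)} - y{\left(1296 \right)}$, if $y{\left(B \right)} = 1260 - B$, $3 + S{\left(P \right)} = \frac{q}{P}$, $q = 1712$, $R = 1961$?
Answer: $\frac{66425}{1961} \approx 33.873$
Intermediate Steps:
$S{\left(P \right)} = -3 + \frac{1712}{P}$
$S{\left(R \right)} - y{\left(1296 \right)} = \left(-3 + \frac{1712}{1961}\right) - \left(1260 - 1296\right) = \left(-3 + 1712 \cdot \frac{1}{1961}\right) - \left(1260 - 1296\right) = \left(-3 + \frac{1712}{1961}\right) - -36 = - \frac{4171}{1961} + 36 = \frac{66425}{1961}$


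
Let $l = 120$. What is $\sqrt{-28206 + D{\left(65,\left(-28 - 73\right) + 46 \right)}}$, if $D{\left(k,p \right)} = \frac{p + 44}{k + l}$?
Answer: $\frac{i \sqrt{965352385}}{185} \approx 167.95 i$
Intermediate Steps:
$D{\left(k,p \right)} = \frac{44 + p}{120 + k}$ ($D{\left(k,p \right)} = \frac{p + 44}{k + 120} = \frac{44 + p}{120 + k}$)
$\sqrt{-28206 + D{\left(65,\left(-28 - 73\right) + 46 \right)}} = \sqrt{-28206 + \frac{44 + \left(\left(-28 - 73\right) + 46\right)}{120 + 65}} = \sqrt{-28206 + \frac{44 + \left(-101 + 46\right)}{185}} = \sqrt{-28206 + \frac{44 - 55}{185}} = \sqrt{-28206 + \frac{1}{185} \left(-11\right)} = \sqrt{-28206 - \frac{11}{185}} = \sqrt{- \frac{5218121}{185}} = \frac{i \sqrt{965352385}}{185}$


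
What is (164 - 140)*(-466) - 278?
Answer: -11462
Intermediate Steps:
(164 - 140)*(-466) - 278 = 24*(-466) - 278 = -11184 - 278 = -11462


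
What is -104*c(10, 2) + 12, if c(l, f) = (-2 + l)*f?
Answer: -1652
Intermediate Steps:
c(l, f) = f*(-2 + l)
-104*c(10, 2) + 12 = -208*(-2 + 10) + 12 = -208*8 + 12 = -104*16 + 12 = -1664 + 12 = -1652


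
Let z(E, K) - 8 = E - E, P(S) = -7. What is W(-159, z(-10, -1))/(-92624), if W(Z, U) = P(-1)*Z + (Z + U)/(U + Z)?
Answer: -557/46312 ≈ -0.012027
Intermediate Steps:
z(E, K) = 8 (z(E, K) = 8 + (E - E) = 8 + 0 = 8)
W(Z, U) = 1 - 7*Z (W(Z, U) = -7*Z + (Z + U)/(U + Z) = -7*Z + (U + Z)/(U + Z) = -7*Z + 1 = 1 - 7*Z)
W(-159, z(-10, -1))/(-92624) = (1 - 7*(-159))/(-92624) = (1 + 1113)*(-1/92624) = 1114*(-1/92624) = -557/46312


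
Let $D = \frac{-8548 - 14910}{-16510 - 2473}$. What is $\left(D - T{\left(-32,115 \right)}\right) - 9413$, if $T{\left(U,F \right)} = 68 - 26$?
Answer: $- \frac{179460807}{18983} \approx -9453.8$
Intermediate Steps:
$T{\left(U,F \right)} = 42$ ($T{\left(U,F \right)} = 68 - 26 = 42$)
$D = \frac{23458}{18983}$ ($D = - \frac{23458}{-18983} = \left(-23458\right) \left(- \frac{1}{18983}\right) = \frac{23458}{18983} \approx 1.2357$)
$\left(D - T{\left(-32,115 \right)}\right) - 9413 = \left(\frac{23458}{18983} - 42\right) - 9413 = - \frac{773828}{18983} - 9413 = - \frac{179460807}{18983}$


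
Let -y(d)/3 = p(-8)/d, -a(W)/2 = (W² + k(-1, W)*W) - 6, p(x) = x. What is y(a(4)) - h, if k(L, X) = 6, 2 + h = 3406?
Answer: -57874/17 ≈ -3404.4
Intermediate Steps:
h = 3404 (h = -2 + 3406 = 3404)
a(W) = 12 - 12*W - 2*W² (a(W) = -2*((W² + 6*W) - 6) = -2*(-6 + W² + 6*W) = 12 - 12*W - 2*W²)
y(d) = 24/d (y(d) = -(-24)/d = 24/d)
y(a(4)) - h = 24/(12 - 12*4 - 2*4²) - 1*3404 = 24/(12 - 48 - 2*16) - 3404 = 24/(12 - 48 - 32) - 3404 = 24/(-68) - 3404 = 24*(-1/68) - 3404 = -6/17 - 3404 = -57874/17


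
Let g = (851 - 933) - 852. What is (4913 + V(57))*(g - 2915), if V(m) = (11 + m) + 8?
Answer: -19202661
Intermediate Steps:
g = -934 (g = -82 - 852 = -934)
V(m) = 19 + m
(4913 + V(57))*(g - 2915) = (4913 + (19 + 57))*(-934 - 2915) = (4913 + 76)*(-3849) = 4989*(-3849) = -19202661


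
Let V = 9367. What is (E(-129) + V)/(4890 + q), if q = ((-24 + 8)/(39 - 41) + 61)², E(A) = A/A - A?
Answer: 9497/9651 ≈ 0.98404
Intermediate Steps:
E(A) = 1 - A
q = 4761 (q = (-16/(-2) + 61)² = (-16*(-½) + 61)² = (8 + 61)² = 69² = 4761)
(E(-129) + V)/(4890 + q) = ((1 - 1*(-129)) + 9367)/(4890 + 4761) = ((1 + 129) + 9367)/9651 = (130 + 9367)*(1/9651) = 9497*(1/9651) = 9497/9651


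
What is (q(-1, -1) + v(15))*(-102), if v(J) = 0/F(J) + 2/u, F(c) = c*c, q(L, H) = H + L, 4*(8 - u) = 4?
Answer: 1224/7 ≈ 174.86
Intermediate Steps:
u = 7 (u = 8 - ¼*4 = 8 - 1 = 7)
F(c) = c²
v(J) = 2/7 (v(J) = 0/(J²) + 2/7 = 0/J² + 2*(⅐) = 0 + 2/7 = 2/7)
(q(-1, -1) + v(15))*(-102) = ((-1 - 1) + 2/7)*(-102) = (-2 + 2/7)*(-102) = -12/7*(-102) = 1224/7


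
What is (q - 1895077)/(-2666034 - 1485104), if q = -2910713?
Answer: 2402895/2075569 ≈ 1.1577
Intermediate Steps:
(q - 1895077)/(-2666034 - 1485104) = (-2910713 - 1895077)/(-2666034 - 1485104) = -4805790/(-4151138) = -4805790*(-1/4151138) = 2402895/2075569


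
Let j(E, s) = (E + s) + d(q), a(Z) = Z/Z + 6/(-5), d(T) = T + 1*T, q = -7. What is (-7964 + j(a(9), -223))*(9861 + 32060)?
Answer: -1719012526/5 ≈ -3.4380e+8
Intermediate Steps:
d(T) = 2*T (d(T) = T + T = 2*T)
a(Z) = -1/5 (a(Z) = 1 + 6*(-1/5) = 1 - 6/5 = -1/5)
j(E, s) = -14 + E + s (j(E, s) = (E + s) + 2*(-7) = (E + s) - 14 = -14 + E + s)
(-7964 + j(a(9), -223))*(9861 + 32060) = (-7964 + (-14 - 1/5 - 223))*(9861 + 32060) = (-7964 - 1186/5)*41921 = -41006/5*41921 = -1719012526/5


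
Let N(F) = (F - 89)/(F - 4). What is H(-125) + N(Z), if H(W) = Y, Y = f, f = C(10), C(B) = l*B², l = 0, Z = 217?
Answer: 128/213 ≈ 0.60094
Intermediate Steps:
N(F) = (-89 + F)/(-4 + F)
C(B) = 0 (C(B) = 0*B² = 0)
f = 0
Y = 0
H(W) = 0
H(-125) + N(Z) = 0 + (-89 + 217)/(-4 + 217) = 0 + 128/213 = 128/213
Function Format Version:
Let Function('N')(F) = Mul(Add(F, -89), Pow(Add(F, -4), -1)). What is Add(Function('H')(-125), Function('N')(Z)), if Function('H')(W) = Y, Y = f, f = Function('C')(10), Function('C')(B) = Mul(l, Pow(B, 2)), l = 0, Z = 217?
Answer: Rational(128, 213) ≈ 0.60094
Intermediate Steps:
Function('N')(F) = Mul(Pow(Add(-4, F), -1), Add(-89, F)) (Function('N')(F) = Mul(Add(-89, F), Pow(Add(-4, F), -1)) = Mul(Pow(Add(-4, F), -1), Add(-89, F)))
Function('C')(B) = 0 (Function('C')(B) = Mul(0, Pow(B, 2)) = 0)
f = 0
Y = 0
Function('H')(W) = 0
Add(Function('H')(-125), Function('N')(Z)) = Add(0, Mul(Pow(Add(-4, 217), -1), Add(-89, 217))) = Add(0, Mul(Pow(213, -1), 128)) = Add(0, Mul(Rational(1, 213), 128)) = Add(0, Rational(128, 213)) = Rational(128, 213)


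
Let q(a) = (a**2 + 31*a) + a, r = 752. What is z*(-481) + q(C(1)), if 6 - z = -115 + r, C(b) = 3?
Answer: 303616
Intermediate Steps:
q(a) = a**2 + 32*a
z = -631 (z = 6 - (-115 + 752) = 6 - 1*637 = 6 - 637 = -631)
z*(-481) + q(C(1)) = -631*(-481) + 3*(32 + 3) = 303511 + 3*35 = 303511 + 105 = 303616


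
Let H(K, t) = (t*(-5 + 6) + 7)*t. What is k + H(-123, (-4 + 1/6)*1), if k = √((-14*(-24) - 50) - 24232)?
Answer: -437/36 + I*√23946 ≈ -12.139 + 154.74*I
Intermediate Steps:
k = I*√23946 (k = √((336 - 50) - 24232) = √(286 - 24232) = √(-23946) = I*√23946 ≈ 154.74*I)
H(K, t) = t*(7 + t) (H(K, t) = (t*1 + 7)*t = (t + 7)*t = (7 + t)*t = t*(7 + t))
k + H(-123, (-4 + 1/6)*1) = I*√23946 + ((-4 + 1/6)*1)*(7 + (-4 + 1/6)*1) = I*√23946 + ((-4 + ⅙)*1)*(7 + (-4 + ⅙)*1) = I*√23946 + (-23/6*1)*(7 - 23/6*1) = I*√23946 - 23*(7 - 23/6)/6 = I*√23946 - 23/6*19/6 = I*√23946 - 437/36 = -437/36 + I*√23946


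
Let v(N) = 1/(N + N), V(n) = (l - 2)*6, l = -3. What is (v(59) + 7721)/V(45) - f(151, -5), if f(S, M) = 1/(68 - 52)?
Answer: -1215067/4720 ≈ -257.43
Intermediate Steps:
f(S, M) = 1/16
V(n) = -30 (V(n) = (-3 - 2)*6 = -5*6 = -30)
v(N) = 1/(2*N)
(v(59) + 7721)/V(45) - f(151, -5) = ((½)/59 + 7721)/(-30) - 1*1/16 = ((½)*(1/59) + 7721)*(-1/30) - 1/16 = (1/118 + 7721)*(-1/30) - 1/16 = (911079/118)*(-1/30) - 1/16 = -303693/1180 - 1/16 = -1215067/4720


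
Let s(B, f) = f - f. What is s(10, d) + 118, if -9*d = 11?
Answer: 118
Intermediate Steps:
d = -11/9 (d = -⅑*11 = -11/9 ≈ -1.2222)
s(B, f) = 0
s(10, d) + 118 = 0 + 118 = 118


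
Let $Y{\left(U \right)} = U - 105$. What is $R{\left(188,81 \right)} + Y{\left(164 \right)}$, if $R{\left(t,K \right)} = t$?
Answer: $247$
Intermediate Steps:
$Y{\left(U \right)} = -105 + U$ ($Y{\left(U \right)} = U - 105 = -105 + U$)
$R{\left(188,81 \right)} + Y{\left(164 \right)} = 188 + \left(-105 + 164\right) = 188 + 59 = 247$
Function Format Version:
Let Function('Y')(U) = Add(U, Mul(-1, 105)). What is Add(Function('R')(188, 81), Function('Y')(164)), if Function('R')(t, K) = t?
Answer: 247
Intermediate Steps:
Function('Y')(U) = Add(-105, U) (Function('Y')(U) = Add(U, -105) = Add(-105, U))
Add(Function('R')(188, 81), Function('Y')(164)) = Add(188, Add(-105, 164)) = Add(188, 59) = 247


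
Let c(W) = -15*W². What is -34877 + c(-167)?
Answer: -453212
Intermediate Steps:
-34877 + c(-167) = -34877 - 15*(-167)² = -34877 - 15*27889 = -34877 - 418335 = -453212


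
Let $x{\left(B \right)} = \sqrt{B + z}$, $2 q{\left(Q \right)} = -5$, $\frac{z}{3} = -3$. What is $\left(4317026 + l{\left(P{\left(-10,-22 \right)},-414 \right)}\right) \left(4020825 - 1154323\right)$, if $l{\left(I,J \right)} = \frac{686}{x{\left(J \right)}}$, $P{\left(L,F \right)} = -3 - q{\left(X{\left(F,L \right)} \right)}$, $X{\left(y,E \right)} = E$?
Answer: $12374763663052 - \frac{1966420372 i \sqrt{47}}{141} \approx 1.2375 \cdot 10^{13} - 9.5611 \cdot 10^{7} i$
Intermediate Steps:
$z = -9$ ($z = 3 \left(-3\right) = -9$)
$q{\left(Q \right)} = - \frac{5}{2}$ ($q{\left(Q \right)} = \frac{1}{2} \left(-5\right) = - \frac{5}{2}$)
$P{\left(L,F \right)} = - \frac{1}{2}$ ($P{\left(L,F \right)} = -3 - - \frac{5}{2} = -3 + \frac{5}{2} = - \frac{1}{2}$)
$x{\left(B \right)} = \sqrt{-9 + B}$ ($x{\left(B \right)} = \sqrt{B - 9} = \sqrt{-9 + B}$)
$l{\left(I,J \right)} = \frac{686}{\sqrt{-9 + J}}$
$\left(4317026 + l{\left(P{\left(-10,-22 \right)},-414 \right)}\right) \left(4020825 - 1154323\right) = \left(4317026 + \frac{686}{\sqrt{-9 - 414}}\right) \left(4020825 - 1154323\right) = \left(4317026 + \frac{686}{3 i \sqrt{47}}\right) 2866502 = \left(4317026 + 686 \left(- \frac{i \sqrt{47}}{141}\right)\right) 2866502 = \left(4317026 - \frac{686 i \sqrt{47}}{141}\right) 2866502 = 12374763663052 - \frac{1966420372 i \sqrt{47}}{141}$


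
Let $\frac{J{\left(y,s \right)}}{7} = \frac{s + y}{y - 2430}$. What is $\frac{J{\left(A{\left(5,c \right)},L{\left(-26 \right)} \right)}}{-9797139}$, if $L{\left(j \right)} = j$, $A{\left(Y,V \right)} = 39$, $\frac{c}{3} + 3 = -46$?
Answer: $\frac{91}{23424959349} \approx 3.8847 \cdot 10^{-9}$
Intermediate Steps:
$c = -147$ ($c = -9 + 3 \left(-46\right) = -9 - 138 = -147$)
$J{\left(y,s \right)} = \frac{7 \left(s + y\right)}{-2430 + y}$ ($J{\left(y,s \right)} = 7 \frac{s + y}{y - 2430} = 7 \frac{s + y}{-2430 + y} = \frac{7 \left(s + y\right)}{-2430 + y}$)
$\frac{J{\left(A{\left(5,c \right)},L{\left(-26 \right)} \right)}}{-9797139} = \frac{7 \frac{1}{-2430 + 39} \left(-26 + 39\right)}{-9797139} = 7 \frac{1}{-2391} \cdot 13 \left(- \frac{1}{9797139}\right) = 7 \left(- \frac{1}{2391}\right) 13 \left(- \frac{1}{9797139}\right) = \left(- \frac{91}{2391}\right) \left(- \frac{1}{9797139}\right) = \frac{91}{23424959349}$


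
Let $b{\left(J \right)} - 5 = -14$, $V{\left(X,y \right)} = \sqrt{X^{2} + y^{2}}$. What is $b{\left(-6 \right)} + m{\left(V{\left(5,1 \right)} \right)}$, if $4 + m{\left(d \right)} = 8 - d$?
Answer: $-5 - \sqrt{26} \approx -10.099$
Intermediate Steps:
$b{\left(J \right)} = -9$ ($b{\left(J \right)} = 5 - 14 = -9$)
$m{\left(d \right)} = 4 - d$ ($m{\left(d \right)} = -4 - \left(-8 + d\right) = 4 - d$)
$b{\left(-6 \right)} + m{\left(V{\left(5,1 \right)} \right)} = -9 + \left(4 - \sqrt{5^{2} + 1^{2}}\right) = -9 + \left(4 - \sqrt{25 + 1}\right) = -9 + \left(4 - \sqrt{26}\right) = -5 - \sqrt{26}$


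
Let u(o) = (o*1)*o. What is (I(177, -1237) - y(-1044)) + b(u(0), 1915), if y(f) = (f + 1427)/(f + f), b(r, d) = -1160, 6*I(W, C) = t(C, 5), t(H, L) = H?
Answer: -2852173/2088 ≈ -1366.0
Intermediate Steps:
u(o) = o**2 (u(o) = o*o = o**2)
I(W, C) = C/6
y(f) = (1427 + f)/(2*f) (y(f) = (1427 + f)/((2*f)) = (1427 + f)*(1/(2*f)) = (1427 + f)/(2*f))
(I(177, -1237) - y(-1044)) + b(u(0), 1915) = ((1/6)*(-1237) - (1427 - 1044)/(2*(-1044))) - 1160 = (-1237/6 - (-1)*383/(2*1044)) - 1160 = (-1237/6 - 1*(-383/2088)) - 1160 = (-1237/6 + 383/2088) - 1160 = -430093/2088 - 1160 = -2852173/2088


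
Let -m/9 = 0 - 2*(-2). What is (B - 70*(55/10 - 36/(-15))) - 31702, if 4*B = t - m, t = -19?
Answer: -129003/4 ≈ -32251.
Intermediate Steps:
m = -36 (m = -9*(0 - 2*(-2)) = -9*(0 + 4) = -9*4 = -36)
B = 17/4 (B = (-19 - 1*(-36))/4 = (-19 + 36)/4 = (1/4)*17 = 17/4 ≈ 4.2500)
(B - 70*(55/10 - 36/(-15))) - 31702 = (17/4 - 70*(55/10 - 36/(-15))) - 31702 = (17/4 - 70*(55*(1/10) - 36*(-1/15))) - 31702 = (17/4 - 70*(11/2 + 12/5)) - 31702 = (17/4 - 70*79/10) - 31702 = (17/4 - 553) - 31702 = -2195/4 - 31702 = -129003/4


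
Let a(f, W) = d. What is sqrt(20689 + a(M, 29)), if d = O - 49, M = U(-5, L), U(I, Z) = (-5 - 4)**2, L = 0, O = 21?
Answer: sqrt(20661) ≈ 143.74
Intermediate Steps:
U(I, Z) = 81 (U(I, Z) = (-9)**2 = 81)
M = 81
d = -28 (d = 21 - 49 = -28)
a(f, W) = -28
sqrt(20689 + a(M, 29)) = sqrt(20689 - 28) = sqrt(20661)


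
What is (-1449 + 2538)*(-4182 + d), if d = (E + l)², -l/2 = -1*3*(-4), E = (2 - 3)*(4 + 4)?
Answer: -3439062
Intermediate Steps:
E = -8 (E = -1*8 = -8)
l = -24 (l = -2*(-1*3)*(-4) = -(-6)*(-4) = -2*12 = -24)
d = 1024 (d = (-8 - 24)² = (-32)² = 1024)
(-1449 + 2538)*(-4182 + d) = (-1449 + 2538)*(-4182 + 1024) = 1089*(-3158) = -3439062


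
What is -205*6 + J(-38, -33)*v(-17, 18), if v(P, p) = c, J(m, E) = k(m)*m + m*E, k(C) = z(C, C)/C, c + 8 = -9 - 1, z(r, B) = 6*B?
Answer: -19698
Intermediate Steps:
c = -18 (c = -8 + (-9 - 1) = -8 - 10 = -18)
k(C) = 6 (k(C) = (6*C)/C = 6)
J(m, E) = 6*m + E*m (J(m, E) = 6*m + m*E = 6*m + E*m)
v(P, p) = -18
-205*6 + J(-38, -33)*v(-17, 18) = -205*6 - 38*(6 - 33)*(-18) = -1230 - 38*(-27)*(-18) = -1230 + 1026*(-18) = -1230 - 18468 = -19698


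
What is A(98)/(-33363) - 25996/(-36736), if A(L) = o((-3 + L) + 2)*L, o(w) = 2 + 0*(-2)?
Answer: 215026073/306405792 ≈ 0.70177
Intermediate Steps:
o(w) = 2 (o(w) = 2 + 0 = 2)
A(L) = 2*L
A(98)/(-33363) - 25996/(-36736) = (2*98)/(-33363) - 25996/(-36736) = 196*(-1/33363) - 25996*(-1/36736) = -196/33363 + 6499/9184 = 215026073/306405792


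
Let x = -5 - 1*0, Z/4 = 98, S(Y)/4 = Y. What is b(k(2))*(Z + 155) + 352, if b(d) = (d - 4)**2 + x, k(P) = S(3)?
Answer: 32625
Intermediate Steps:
S(Y) = 4*Y
k(P) = 12 (k(P) = 4*3 = 12)
Z = 392 (Z = 4*98 = 392)
x = -5 (x = -5 + 0 = -5)
b(d) = -5 + (-4 + d)**2 (b(d) = (d - 4)**2 - 5 = (-4 + d)**2 - 5 = -5 + (-4 + d)**2)
b(k(2))*(Z + 155) + 352 = (-5 + (-4 + 12)**2)*(392 + 155) + 352 = (-5 + 8**2)*547 + 352 = (-5 + 64)*547 + 352 = 59*547 + 352 = 32273 + 352 = 32625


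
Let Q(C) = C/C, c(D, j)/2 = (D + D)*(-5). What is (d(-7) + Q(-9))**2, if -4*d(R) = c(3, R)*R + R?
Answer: 167281/16 ≈ 10455.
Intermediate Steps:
c(D, j) = -20*D (c(D, j) = 2*((D + D)*(-5)) = 2*((2*D)*(-5)) = 2*(-10*D) = -20*D)
Q(C) = 1
d(R) = 59*R/4 (d(R) = -((-20*3)*R + R)/4 = -(-60*R + R)/4 = -(-59)*R/4 = 59*R/4)
(d(-7) + Q(-9))**2 = ((59/4)*(-7) + 1)**2 = (-413/4 + 1)**2 = (-409/4)**2 = 167281/16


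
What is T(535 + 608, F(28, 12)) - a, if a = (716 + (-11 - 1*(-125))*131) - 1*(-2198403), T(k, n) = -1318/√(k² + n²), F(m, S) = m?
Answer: -2214053 - 1318*√1307233/1307233 ≈ -2.2141e+6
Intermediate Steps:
T(k, n) = -1318/√(k² + n²)
a = 2214053 (a = (716 + (-11 + 125)*131) + 2198403 = (716 + 114*131) + 2198403 = (716 + 14934) + 2198403 = 15650 + 2198403 = 2214053)
T(535 + 608, F(28, 12)) - a = -1318/√((535 + 608)² + 28²) - 1*2214053 = -1318/√(1143² + 784) - 2214053 = -1318/√(1306449 + 784) - 2214053 = -1318*√1307233/1307233 - 2214053 = -2214053 - 1318*√1307233/1307233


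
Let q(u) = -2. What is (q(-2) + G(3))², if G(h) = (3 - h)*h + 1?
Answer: 1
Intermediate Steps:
G(h) = 1 + h*(3 - h) (G(h) = h*(3 - h) + 1 = 1 + h*(3 - h))
(q(-2) + G(3))² = (-2 + (1 - 1*3² + 3*3))² = (-2 + (1 - 1*9 + 9))² = (-2 + (1 - 9 + 9))² = (-2 + 1)² = (-1)² = 1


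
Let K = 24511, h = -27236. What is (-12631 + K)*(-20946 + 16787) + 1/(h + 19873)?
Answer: -363797877961/7363 ≈ -4.9409e+7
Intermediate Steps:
(-12631 + K)*(-20946 + 16787) + 1/(h + 19873) = (-12631 + 24511)*(-20946 + 16787) + 1/(-27236 + 19873) = 11880*(-4159) + 1/(-7363) = -49408920 - 1/7363 = -363797877961/7363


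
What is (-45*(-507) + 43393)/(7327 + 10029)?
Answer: 16552/4339 ≈ 3.8147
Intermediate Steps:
(-45*(-507) + 43393)/(7327 + 10029) = (22815 + 43393)/17356 = 66208*(1/17356) = 16552/4339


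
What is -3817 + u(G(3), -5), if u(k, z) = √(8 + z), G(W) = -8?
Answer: -3817 + √3 ≈ -3815.3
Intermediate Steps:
-3817 + u(G(3), -5) = -3817 + √(8 - 5) = -3817 + √3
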